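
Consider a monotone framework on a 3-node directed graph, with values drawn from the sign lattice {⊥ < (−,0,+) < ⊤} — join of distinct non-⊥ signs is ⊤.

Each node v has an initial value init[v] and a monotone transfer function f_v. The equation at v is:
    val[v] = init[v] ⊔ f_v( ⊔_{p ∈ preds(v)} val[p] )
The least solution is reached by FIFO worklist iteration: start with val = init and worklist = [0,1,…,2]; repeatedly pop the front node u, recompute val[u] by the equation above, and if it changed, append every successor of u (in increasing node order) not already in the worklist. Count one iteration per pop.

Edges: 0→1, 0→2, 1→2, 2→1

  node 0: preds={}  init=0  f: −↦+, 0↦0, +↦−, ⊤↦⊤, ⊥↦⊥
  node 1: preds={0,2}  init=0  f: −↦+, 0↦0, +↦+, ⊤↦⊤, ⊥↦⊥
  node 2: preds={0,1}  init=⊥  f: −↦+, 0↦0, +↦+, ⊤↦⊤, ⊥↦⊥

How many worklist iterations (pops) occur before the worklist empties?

4

Worklist (4 pops):
  #1 pop 0: in=⊥ → 0 (no change)
  #2 pop 1: in=0 → 0 (no change)
  #3 pop 2: in=0 → 0 (was ⊥); enqueue [1]
  #4 pop 1: in=0 → 0 (no change)

Fixpoint:
  val[0] = 0
  val[1] = 0
  val[2] = 0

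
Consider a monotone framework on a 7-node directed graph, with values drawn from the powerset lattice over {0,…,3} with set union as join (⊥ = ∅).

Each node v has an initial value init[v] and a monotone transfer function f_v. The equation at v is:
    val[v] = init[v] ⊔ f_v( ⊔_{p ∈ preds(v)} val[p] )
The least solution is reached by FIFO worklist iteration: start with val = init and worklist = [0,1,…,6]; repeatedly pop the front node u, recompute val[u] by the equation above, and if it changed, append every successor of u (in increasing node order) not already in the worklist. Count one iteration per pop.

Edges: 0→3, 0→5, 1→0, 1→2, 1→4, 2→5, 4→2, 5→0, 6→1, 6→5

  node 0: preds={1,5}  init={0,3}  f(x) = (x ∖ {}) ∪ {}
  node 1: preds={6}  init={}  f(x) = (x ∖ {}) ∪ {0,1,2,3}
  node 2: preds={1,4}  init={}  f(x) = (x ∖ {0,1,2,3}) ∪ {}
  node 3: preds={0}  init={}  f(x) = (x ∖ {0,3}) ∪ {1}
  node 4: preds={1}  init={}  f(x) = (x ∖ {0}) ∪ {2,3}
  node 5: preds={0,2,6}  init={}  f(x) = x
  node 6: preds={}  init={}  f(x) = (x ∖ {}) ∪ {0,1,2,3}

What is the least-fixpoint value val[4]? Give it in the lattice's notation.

Worklist (13 pops):
  #1 pop 0: in={} → {0,3} (no change)
  #2 pop 1: in={} → {0,1,2,3} (was {}); enqueue [0]
  #3 pop 2: in={0,1,2,3} → {} (no change)
  #4 pop 3: in={0,3} → {1} (was {}); enqueue []
  #5 pop 4: in={0,1,2,3} → {1,2,3} (was {}); enqueue [2]
  #6 pop 5: in={0,3} → {0,3} (was {}); enqueue []
  #7 pop 6: in={} → {0,1,2,3} (was {}); enqueue [1,5]
  #8 pop 0: in={0,1,2,3} → {0,1,2,3} (was {0,3}); enqueue [3]
  #9 pop 2: in={0,1,2,3} → {} (no change)
  #10 pop 1: in={0,1,2,3} → {0,1,2,3} (no change)
  #11 pop 5: in={0,1,2,3} → {0,1,2,3} (was {0,3}); enqueue [0]
  #12 pop 3: in={0,1,2,3} → {1,2} (was {1}); enqueue []
  #13 pop 0: in={0,1,2,3} → {0,1,2,3} (no change)

Fixpoint:
  val[0] = {0,1,2,3}
  val[1] = {0,1,2,3}
  val[2] = {}
  val[3] = {1,2}
  val[4] = {1,2,3}
  val[5] = {0,1,2,3}
  val[6] = {0,1,2,3}

{1,2,3}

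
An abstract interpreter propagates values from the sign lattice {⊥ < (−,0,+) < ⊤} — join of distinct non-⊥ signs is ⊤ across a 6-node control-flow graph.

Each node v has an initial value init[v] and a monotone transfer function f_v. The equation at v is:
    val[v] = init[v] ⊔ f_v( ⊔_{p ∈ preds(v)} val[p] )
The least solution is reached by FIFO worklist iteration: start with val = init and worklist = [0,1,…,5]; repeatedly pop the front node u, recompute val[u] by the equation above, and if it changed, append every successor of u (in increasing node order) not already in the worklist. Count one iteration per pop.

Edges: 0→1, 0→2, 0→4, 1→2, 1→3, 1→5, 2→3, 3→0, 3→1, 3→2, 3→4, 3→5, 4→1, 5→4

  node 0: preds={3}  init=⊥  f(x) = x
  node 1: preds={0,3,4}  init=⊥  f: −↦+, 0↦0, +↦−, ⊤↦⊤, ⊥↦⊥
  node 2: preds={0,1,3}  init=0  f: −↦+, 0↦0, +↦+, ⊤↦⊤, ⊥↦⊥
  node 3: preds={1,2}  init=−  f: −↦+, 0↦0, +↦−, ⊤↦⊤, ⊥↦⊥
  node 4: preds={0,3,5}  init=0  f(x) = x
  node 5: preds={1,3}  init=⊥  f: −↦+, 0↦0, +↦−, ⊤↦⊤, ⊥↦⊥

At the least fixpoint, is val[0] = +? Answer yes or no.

Iteration log — 10 steps:
  step 1. node 0  ⊔preds=−  new=−  old=⊥  +wl: 
  step 2. node 1  ⊔preds=⊤  new=⊤  old=⊥  +wl: 
  step 3. node 2  ⊔preds=⊤  new=⊤  old=0  +wl: 
  step 4. node 3  ⊔preds=⊤  new=⊤  old=−  +wl: 0,1,2
  step 5. node 4  ⊔preds=⊤  new=⊤  old=0  +wl: 
  step 6. node 5  ⊔preds=⊤  new=⊤  old=⊥  +wl: 4
  step 7. node 0  ⊔preds=⊤  new=⊤  old=−  +wl: 
  step 8. node 1  ⊔preds=⊤  new=⊤  stable
  step 9. node 2  ⊔preds=⊤  new=⊤  stable
  step 10. node 4  ⊔preds=⊤  new=⊤  stable

Least fixpoint reached:
  node 0: ⊤
  node 1: ⊤
  node 2: ⊤
  node 3: ⊤
  node 4: ⊤
  node 5: ⊤

no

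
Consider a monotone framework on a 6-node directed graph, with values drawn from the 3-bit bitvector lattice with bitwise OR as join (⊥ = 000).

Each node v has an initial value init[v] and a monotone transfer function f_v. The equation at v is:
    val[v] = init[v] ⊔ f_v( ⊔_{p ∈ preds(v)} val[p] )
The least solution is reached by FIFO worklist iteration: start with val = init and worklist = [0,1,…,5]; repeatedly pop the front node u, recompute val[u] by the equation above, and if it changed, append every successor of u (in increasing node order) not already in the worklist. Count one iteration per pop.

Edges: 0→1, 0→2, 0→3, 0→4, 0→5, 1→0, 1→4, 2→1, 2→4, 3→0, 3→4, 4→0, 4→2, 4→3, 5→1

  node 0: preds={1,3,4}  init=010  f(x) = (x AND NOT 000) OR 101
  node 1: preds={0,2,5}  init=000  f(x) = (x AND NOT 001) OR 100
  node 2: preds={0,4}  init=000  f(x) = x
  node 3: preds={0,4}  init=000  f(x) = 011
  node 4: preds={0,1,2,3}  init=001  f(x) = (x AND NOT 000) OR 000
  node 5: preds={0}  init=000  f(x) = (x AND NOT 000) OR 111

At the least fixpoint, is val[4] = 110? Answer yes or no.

Trace (10 dequeues):
  [1] u=0 | in 001 | out 111 | prev 010 | push {}
  [2] u=1 | in 111 | out 110 | prev 000 | push {0}
  [3] u=2 | in 111 | out 111 | prev 000 | push {1}
  [4] u=3 | in 111 | out 011 | prev 000 | push {}
  [5] u=4 | in 111 | out 111 | prev 001 | push {2,3}
  [6] u=5 | in 111 | out 111 | prev 000 | push {}
  [7] u=0 | in 111 | out 111 | ==
  [8] u=1 | in 111 | out 110 | ==
  [9] u=2 | in 111 | out 111 | ==
  [10] u=3 | in 111 | out 011 | ==

Converged values:
  [0] 111
  [1] 110
  [2] 111
  [3] 011
  [4] 111
  [5] 111

no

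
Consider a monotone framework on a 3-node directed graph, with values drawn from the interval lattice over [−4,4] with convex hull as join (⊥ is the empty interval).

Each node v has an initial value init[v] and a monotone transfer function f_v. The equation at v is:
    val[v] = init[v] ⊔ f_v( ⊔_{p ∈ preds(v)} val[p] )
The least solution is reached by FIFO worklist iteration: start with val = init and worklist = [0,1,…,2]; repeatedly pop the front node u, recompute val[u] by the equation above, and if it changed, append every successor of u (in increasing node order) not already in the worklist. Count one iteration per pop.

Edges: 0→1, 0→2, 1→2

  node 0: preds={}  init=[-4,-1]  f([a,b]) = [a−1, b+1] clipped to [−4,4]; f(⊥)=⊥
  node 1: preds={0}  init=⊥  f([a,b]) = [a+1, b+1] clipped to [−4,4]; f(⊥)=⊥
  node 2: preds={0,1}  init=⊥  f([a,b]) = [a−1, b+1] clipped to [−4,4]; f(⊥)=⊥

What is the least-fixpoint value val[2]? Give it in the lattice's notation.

Trace (3 dequeues):
  [1] u=0 | in ⊥ | out [-4,-1] | ==
  [2] u=1 | in [-4,-1] | out [-3,0] | prev ⊥ | push {}
  [3] u=2 | in [-4,0] | out [-4,1] | prev ⊥ | push {}

Converged values:
  [0] [-4,-1]
  [1] [-3,0]
  [2] [-4,1]

[-4,1]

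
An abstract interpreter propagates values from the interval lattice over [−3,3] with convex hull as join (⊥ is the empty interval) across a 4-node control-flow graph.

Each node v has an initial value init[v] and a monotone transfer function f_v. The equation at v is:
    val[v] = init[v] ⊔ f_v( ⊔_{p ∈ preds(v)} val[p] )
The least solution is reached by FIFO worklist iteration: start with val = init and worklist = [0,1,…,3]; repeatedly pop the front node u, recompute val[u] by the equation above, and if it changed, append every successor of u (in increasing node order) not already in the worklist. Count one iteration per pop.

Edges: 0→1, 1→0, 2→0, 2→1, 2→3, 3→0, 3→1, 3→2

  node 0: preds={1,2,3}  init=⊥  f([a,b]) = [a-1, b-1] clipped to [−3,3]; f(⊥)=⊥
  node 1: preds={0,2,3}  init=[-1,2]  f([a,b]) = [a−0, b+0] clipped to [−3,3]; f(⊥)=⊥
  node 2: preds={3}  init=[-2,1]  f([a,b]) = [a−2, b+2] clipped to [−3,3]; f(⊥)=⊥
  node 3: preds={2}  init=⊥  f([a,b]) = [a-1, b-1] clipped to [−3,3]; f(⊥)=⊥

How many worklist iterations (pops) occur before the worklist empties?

Worklist (19 pops):
  #1 pop 0: in=[-2,2] → [-3,1] (was ⊥); enqueue []
  #2 pop 1: in=[-3,1] → [-3,2] (was [-1,2]); enqueue [0]
  #3 pop 2: in=⊥ → [-2,1] (no change)
  #4 pop 3: in=[-2,1] → [-3,0] (was ⊥); enqueue [1,2]
  #5 pop 0: in=[-3,2] → [-3,1] (no change)
  #6 pop 1: in=[-3,1] → [-3,2] (no change)
  #7 pop 2: in=[-3,0] → [-3,2] (was [-2,1]); enqueue [0,1,3]
  #8 pop 0: in=[-3,2] → [-3,1] (no change)
  #9 pop 1: in=[-3,2] → [-3,2] (no change)
  #10 pop 3: in=[-3,2] → [-3,1] (was [-3,0]); enqueue [0,1,2]
  #11 pop 0: in=[-3,2] → [-3,1] (no change)
  #12 pop 1: in=[-3,2] → [-3,2] (no change)
  #13 pop 2: in=[-3,1] → [-3,3] (was [-3,2]); enqueue [0,1,3]
  #14 pop 0: in=[-3,3] → [-3,2] (was [-3,1]); enqueue []
  #15 pop 1: in=[-3,3] → [-3,3] (was [-3,2]); enqueue [0]
  #16 pop 3: in=[-3,3] → [-3,2] (was [-3,1]); enqueue [1,2]
  #17 pop 0: in=[-3,3] → [-3,2] (no change)
  #18 pop 1: in=[-3,3] → [-3,3] (no change)
  #19 pop 2: in=[-3,2] → [-3,3] (no change)

Fixpoint:
  val[0] = [-3,2]
  val[1] = [-3,3]
  val[2] = [-3,3]
  val[3] = [-3,2]

19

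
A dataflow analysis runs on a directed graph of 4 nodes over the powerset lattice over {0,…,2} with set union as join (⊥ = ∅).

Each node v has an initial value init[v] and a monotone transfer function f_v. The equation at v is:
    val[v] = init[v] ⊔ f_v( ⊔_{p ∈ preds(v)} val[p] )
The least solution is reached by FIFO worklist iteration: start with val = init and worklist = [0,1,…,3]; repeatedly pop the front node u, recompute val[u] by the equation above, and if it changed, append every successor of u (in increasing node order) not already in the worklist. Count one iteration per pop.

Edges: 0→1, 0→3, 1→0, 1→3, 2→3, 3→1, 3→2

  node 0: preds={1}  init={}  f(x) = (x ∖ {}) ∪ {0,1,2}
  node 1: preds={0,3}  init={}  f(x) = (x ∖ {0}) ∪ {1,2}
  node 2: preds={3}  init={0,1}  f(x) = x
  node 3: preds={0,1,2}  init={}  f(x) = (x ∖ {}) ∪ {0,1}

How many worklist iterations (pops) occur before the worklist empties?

8

Trace (8 dequeues):
  [1] u=0 | in {} | out {0,1,2} | prev {} | push {}
  [2] u=1 | in {0,1,2} | out {1,2} | prev {} | push {0}
  [3] u=2 | in {} | out {0,1} | ==
  [4] u=3 | in {0,1,2} | out {0,1,2} | prev {} | push {1,2}
  [5] u=0 | in {1,2} | out {0,1,2} | ==
  [6] u=1 | in {0,1,2} | out {1,2} | ==
  [7] u=2 | in {0,1,2} | out {0,1,2} | prev {0,1} | push {3}
  [8] u=3 | in {0,1,2} | out {0,1,2} | ==

Converged values:
  [0] {0,1,2}
  [1] {1,2}
  [2] {0,1,2}
  [3] {0,1,2}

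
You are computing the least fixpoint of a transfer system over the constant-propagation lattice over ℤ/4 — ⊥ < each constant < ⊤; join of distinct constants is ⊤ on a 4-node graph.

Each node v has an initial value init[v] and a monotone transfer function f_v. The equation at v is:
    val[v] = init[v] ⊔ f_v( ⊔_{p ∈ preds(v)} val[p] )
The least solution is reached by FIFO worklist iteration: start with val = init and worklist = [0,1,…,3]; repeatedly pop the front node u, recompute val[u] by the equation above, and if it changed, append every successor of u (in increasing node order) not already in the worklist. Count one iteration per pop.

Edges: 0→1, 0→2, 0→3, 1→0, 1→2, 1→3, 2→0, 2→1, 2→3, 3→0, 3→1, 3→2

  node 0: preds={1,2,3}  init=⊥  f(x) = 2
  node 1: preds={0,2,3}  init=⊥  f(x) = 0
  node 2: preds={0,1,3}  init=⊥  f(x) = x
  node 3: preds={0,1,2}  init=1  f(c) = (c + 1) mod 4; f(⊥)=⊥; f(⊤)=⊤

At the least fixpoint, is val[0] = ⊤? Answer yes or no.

Iteration log — 7 steps:
  step 1. node 0  ⊔preds=1  new=2  old=⊥  +wl: 
  step 2. node 1  ⊔preds=⊤  new=0  old=⊥  +wl: 0
  step 3. node 2  ⊔preds=⊤  new=⊤  old=⊥  +wl: 1
  step 4. node 3  ⊔preds=⊤  new=⊤  old=1  +wl: 2
  step 5. node 0  ⊔preds=⊤  new=2  stable
  step 6. node 1  ⊔preds=⊤  new=0  stable
  step 7. node 2  ⊔preds=⊤  new=⊤  stable

Least fixpoint reached:
  node 0: 2
  node 1: 0
  node 2: ⊤
  node 3: ⊤

no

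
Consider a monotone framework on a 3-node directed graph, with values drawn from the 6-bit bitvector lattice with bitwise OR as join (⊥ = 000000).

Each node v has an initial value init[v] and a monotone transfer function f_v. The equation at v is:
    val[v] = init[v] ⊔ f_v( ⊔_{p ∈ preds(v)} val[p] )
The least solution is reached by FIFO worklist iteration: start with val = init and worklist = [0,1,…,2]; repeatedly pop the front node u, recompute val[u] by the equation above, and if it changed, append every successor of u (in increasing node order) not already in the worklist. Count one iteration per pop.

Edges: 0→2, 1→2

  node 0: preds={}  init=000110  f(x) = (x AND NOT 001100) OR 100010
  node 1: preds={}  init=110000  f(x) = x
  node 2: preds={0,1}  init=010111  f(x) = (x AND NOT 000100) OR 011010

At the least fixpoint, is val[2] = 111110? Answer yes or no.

no

Iteration log — 3 steps:
  step 1. node 0  ⊔preds=000000  new=100110  old=000110  +wl: 
  step 2. node 1  ⊔preds=000000  new=110000  stable
  step 3. node 2  ⊔preds=110110  new=111111  old=010111  +wl: 

Least fixpoint reached:
  node 0: 100110
  node 1: 110000
  node 2: 111111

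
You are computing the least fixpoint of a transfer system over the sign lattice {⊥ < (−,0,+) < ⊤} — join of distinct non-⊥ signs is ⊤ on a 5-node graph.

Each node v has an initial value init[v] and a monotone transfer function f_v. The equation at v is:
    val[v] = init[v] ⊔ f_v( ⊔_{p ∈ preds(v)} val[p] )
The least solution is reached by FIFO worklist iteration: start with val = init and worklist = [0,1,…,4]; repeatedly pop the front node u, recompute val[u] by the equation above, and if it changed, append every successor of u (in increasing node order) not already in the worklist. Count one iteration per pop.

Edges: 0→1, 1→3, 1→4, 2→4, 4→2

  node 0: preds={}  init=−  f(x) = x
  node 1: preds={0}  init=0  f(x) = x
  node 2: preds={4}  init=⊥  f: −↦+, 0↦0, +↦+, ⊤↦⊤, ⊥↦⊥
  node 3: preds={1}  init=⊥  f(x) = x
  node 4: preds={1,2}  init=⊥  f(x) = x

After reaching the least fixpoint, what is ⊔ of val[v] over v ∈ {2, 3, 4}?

⊤

Iteration log — 7 steps:
  step 1. node 0  ⊔preds=⊥  new=−  stable
  step 2. node 1  ⊔preds=−  new=⊤  old=0  +wl: 
  step 3. node 2  ⊔preds=⊥  new=⊥  stable
  step 4. node 3  ⊔preds=⊤  new=⊤  old=⊥  +wl: 
  step 5. node 4  ⊔preds=⊤  new=⊤  old=⊥  +wl: 2
  step 6. node 2  ⊔preds=⊤  new=⊤  old=⊥  +wl: 4
  step 7. node 4  ⊔preds=⊤  new=⊤  stable

Least fixpoint reached:
  node 0: −
  node 1: ⊤
  node 2: ⊤
  node 3: ⊤
  node 4: ⊤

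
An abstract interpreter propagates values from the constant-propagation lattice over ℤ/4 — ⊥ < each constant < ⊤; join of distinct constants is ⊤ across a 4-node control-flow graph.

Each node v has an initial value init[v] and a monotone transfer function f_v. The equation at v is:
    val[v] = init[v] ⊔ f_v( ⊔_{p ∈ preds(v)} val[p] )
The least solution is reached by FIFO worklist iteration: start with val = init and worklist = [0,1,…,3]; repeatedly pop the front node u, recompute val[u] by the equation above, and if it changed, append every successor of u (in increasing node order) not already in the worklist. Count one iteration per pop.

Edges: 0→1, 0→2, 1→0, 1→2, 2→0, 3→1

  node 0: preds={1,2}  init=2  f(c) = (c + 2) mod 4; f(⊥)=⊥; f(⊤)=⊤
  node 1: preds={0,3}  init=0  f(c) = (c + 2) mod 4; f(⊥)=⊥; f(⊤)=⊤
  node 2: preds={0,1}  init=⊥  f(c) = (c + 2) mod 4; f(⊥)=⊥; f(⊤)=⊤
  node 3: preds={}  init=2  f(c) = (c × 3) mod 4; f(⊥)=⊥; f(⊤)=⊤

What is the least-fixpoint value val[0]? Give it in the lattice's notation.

⊤

Worklist (8 pops):
  #1 pop 0: in=0 → 2 (no change)
  #2 pop 1: in=2 → 0 (no change)
  #3 pop 2: in=⊤ → ⊤ (was ⊥); enqueue [0]
  #4 pop 3: in=⊥ → 2 (no change)
  #5 pop 0: in=⊤ → ⊤ (was 2); enqueue [1,2]
  #6 pop 1: in=⊤ → ⊤ (was 0); enqueue [0]
  #7 pop 2: in=⊤ → ⊤ (no change)
  #8 pop 0: in=⊤ → ⊤ (no change)

Fixpoint:
  val[0] = ⊤
  val[1] = ⊤
  val[2] = ⊤
  val[3] = 2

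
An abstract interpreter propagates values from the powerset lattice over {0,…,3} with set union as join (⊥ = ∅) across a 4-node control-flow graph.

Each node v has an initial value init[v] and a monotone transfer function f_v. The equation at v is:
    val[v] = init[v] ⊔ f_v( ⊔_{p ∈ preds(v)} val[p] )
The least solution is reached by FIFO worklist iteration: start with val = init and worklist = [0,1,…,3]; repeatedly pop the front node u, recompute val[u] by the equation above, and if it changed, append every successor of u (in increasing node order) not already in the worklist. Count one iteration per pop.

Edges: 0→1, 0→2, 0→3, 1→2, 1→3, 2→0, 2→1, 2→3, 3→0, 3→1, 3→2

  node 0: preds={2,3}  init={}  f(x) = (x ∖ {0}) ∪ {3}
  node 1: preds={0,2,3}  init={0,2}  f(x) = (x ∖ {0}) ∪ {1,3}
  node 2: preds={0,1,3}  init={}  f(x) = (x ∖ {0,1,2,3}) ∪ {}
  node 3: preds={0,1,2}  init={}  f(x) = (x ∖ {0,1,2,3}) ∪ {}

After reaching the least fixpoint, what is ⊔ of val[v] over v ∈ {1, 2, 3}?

Worklist (4 pops):
  #1 pop 0: in={} → {3} (was {}); enqueue []
  #2 pop 1: in={3} → {0,1,2,3} (was {0,2}); enqueue []
  #3 pop 2: in={0,1,2,3} → {} (no change)
  #4 pop 3: in={0,1,2,3} → {} (no change)

Fixpoint:
  val[0] = {3}
  val[1] = {0,1,2,3}
  val[2] = {}
  val[3] = {}

{0,1,2,3}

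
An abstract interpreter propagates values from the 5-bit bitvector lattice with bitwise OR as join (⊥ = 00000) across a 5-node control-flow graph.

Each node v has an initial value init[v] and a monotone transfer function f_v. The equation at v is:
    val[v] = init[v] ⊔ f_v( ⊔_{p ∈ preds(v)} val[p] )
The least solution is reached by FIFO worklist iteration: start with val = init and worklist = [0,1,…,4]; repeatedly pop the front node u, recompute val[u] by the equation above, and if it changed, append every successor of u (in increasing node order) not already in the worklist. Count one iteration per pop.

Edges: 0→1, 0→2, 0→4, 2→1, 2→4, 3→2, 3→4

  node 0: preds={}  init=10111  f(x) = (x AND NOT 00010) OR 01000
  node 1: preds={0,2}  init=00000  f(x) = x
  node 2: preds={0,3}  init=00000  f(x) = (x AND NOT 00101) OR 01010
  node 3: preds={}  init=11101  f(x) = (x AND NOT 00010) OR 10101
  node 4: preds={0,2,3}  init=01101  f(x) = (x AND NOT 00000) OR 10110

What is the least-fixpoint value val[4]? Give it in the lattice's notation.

Worklist (6 pops):
  #1 pop 0: in=00000 → 11111 (was 10111); enqueue []
  #2 pop 1: in=11111 → 11111 (was 00000); enqueue []
  #3 pop 2: in=11111 → 11010 (was 00000); enqueue [1]
  #4 pop 3: in=00000 → 11101 (no change)
  #5 pop 4: in=11111 → 11111 (was 01101); enqueue []
  #6 pop 1: in=11111 → 11111 (no change)

Fixpoint:
  val[0] = 11111
  val[1] = 11111
  val[2] = 11010
  val[3] = 11101
  val[4] = 11111

11111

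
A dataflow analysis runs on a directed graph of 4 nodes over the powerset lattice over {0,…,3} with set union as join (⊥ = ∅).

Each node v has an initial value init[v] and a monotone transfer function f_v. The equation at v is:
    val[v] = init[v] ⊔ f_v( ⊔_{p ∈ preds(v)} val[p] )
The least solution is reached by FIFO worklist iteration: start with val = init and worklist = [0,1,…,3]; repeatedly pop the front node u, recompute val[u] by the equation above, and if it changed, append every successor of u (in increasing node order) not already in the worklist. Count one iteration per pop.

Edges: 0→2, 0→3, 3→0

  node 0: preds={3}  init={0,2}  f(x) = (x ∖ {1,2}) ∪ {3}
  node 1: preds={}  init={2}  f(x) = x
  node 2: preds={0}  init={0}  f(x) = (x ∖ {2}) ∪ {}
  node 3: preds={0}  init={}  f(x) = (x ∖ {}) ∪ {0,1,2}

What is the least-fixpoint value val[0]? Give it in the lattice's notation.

Worklist (5 pops):
  #1 pop 0: in={} → {0,2,3} (was {0,2}); enqueue []
  #2 pop 1: in={} → {2} (no change)
  #3 pop 2: in={0,2,3} → {0,3} (was {0}); enqueue []
  #4 pop 3: in={0,2,3} → {0,1,2,3} (was {}); enqueue [0]
  #5 pop 0: in={0,1,2,3} → {0,2,3} (no change)

Fixpoint:
  val[0] = {0,2,3}
  val[1] = {2}
  val[2] = {0,3}
  val[3] = {0,1,2,3}

{0,2,3}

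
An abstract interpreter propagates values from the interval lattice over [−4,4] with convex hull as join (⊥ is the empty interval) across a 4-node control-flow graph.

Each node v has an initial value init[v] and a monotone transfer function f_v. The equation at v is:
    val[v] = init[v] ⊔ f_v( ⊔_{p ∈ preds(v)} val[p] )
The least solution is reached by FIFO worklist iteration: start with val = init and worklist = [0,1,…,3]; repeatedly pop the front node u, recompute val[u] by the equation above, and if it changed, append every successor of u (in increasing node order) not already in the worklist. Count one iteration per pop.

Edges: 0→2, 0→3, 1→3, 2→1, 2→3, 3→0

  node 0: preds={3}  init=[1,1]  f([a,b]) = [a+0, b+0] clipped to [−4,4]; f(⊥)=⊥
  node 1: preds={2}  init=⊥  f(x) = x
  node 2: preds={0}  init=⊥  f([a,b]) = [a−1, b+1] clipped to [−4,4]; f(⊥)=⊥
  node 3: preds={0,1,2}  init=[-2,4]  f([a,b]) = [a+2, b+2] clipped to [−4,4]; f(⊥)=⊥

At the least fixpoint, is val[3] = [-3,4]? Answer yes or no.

Worklist (6 pops):
  #1 pop 0: in=[-2,4] → [-2,4] (was [1,1]); enqueue []
  #2 pop 1: in=⊥ → ⊥ (no change)
  #3 pop 2: in=[-2,4] → [-3,4] (was ⊥); enqueue [1]
  #4 pop 3: in=[-3,4] → [-2,4] (no change)
  #5 pop 1: in=[-3,4] → [-3,4] (was ⊥); enqueue [3]
  #6 pop 3: in=[-3,4] → [-2,4] (no change)

Fixpoint:
  val[0] = [-2,4]
  val[1] = [-3,4]
  val[2] = [-3,4]
  val[3] = [-2,4]

no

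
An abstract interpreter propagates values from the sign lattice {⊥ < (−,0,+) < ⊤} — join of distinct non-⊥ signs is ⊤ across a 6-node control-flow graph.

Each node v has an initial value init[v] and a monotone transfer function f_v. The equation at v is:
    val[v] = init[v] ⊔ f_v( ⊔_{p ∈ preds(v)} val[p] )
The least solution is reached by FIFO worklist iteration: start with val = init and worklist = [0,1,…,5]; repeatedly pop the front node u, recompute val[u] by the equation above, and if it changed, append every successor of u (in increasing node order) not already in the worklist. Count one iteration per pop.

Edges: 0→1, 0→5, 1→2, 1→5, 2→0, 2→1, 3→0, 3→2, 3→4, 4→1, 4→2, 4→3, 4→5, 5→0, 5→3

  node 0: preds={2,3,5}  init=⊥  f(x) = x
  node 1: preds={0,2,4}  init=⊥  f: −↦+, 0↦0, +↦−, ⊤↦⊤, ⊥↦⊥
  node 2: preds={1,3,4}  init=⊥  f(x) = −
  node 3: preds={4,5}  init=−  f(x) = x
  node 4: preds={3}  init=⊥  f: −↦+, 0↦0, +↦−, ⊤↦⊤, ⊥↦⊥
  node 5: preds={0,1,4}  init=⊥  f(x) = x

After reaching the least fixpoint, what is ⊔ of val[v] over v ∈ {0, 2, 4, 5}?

Worklist (18 pops):
  #1 pop 0: in=− → − (was ⊥); enqueue []
  #2 pop 1: in=− → + (was ⊥); enqueue []
  #3 pop 2: in=⊤ → − (was ⊥); enqueue [0,1]
  #4 pop 3: in=⊥ → − (no change)
  #5 pop 4: in=− → + (was ⊥); enqueue [2,3]
  #6 pop 5: in=⊤ → ⊤ (was ⊥); enqueue []
  #7 pop 0: in=⊤ → ⊤ (was −); enqueue [5]
  #8 pop 1: in=⊤ → ⊤ (was +); enqueue []
  #9 pop 2: in=⊤ → − (no change)
  #10 pop 3: in=⊤ → ⊤ (was −); enqueue [0,2,4]
  #11 pop 5: in=⊤ → ⊤ (no change)
  #12 pop 0: in=⊤ → ⊤ (no change)
  #13 pop 2: in=⊤ → − (no change)
  #14 pop 4: in=⊤ → ⊤ (was +); enqueue [1,2,3,5]
  #15 pop 1: in=⊤ → ⊤ (no change)
  #16 pop 2: in=⊤ → − (no change)
  #17 pop 3: in=⊤ → ⊤ (no change)
  #18 pop 5: in=⊤ → ⊤ (no change)

Fixpoint:
  val[0] = ⊤
  val[1] = ⊤
  val[2] = −
  val[3] = ⊤
  val[4] = ⊤
  val[5] = ⊤

⊤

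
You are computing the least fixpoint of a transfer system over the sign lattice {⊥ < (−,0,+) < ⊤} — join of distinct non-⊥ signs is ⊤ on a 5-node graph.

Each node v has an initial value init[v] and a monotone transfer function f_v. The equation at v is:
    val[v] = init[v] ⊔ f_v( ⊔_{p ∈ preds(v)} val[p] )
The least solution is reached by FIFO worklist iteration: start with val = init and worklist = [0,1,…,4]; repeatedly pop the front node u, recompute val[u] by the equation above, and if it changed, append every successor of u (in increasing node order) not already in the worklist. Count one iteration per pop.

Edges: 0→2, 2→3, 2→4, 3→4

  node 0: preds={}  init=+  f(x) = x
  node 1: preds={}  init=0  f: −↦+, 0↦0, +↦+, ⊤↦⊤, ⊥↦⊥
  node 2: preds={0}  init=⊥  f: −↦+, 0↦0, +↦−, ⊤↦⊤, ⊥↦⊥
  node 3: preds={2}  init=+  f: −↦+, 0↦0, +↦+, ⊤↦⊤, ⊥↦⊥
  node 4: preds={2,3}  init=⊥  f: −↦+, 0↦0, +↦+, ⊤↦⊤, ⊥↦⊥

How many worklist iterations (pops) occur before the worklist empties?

Iteration log — 5 steps:
  step 1. node 0  ⊔preds=⊥  new=+  stable
  step 2. node 1  ⊔preds=⊥  new=0  stable
  step 3. node 2  ⊔preds=+  new=−  old=⊥  +wl: 
  step 4. node 3  ⊔preds=−  new=+  stable
  step 5. node 4  ⊔preds=⊤  new=⊤  old=⊥  +wl: 

Least fixpoint reached:
  node 0: +
  node 1: 0
  node 2: −
  node 3: +
  node 4: ⊤

5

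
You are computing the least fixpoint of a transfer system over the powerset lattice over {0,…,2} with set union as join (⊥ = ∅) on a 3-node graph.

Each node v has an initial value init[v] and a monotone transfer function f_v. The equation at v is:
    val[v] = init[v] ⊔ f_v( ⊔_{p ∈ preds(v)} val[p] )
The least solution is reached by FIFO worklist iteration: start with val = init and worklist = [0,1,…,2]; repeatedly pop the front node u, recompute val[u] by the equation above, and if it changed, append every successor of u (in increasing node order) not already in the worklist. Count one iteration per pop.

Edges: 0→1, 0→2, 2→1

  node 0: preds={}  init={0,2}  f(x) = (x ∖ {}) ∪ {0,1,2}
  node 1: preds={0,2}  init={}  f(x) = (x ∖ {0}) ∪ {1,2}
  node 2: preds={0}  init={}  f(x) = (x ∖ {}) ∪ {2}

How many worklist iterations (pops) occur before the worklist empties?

Worklist (4 pops):
  #1 pop 0: in={} → {0,1,2} (was {0,2}); enqueue []
  #2 pop 1: in={0,1,2} → {1,2} (was {}); enqueue []
  #3 pop 2: in={0,1,2} → {0,1,2} (was {}); enqueue [1]
  #4 pop 1: in={0,1,2} → {1,2} (no change)

Fixpoint:
  val[0] = {0,1,2}
  val[1] = {1,2}
  val[2] = {0,1,2}

4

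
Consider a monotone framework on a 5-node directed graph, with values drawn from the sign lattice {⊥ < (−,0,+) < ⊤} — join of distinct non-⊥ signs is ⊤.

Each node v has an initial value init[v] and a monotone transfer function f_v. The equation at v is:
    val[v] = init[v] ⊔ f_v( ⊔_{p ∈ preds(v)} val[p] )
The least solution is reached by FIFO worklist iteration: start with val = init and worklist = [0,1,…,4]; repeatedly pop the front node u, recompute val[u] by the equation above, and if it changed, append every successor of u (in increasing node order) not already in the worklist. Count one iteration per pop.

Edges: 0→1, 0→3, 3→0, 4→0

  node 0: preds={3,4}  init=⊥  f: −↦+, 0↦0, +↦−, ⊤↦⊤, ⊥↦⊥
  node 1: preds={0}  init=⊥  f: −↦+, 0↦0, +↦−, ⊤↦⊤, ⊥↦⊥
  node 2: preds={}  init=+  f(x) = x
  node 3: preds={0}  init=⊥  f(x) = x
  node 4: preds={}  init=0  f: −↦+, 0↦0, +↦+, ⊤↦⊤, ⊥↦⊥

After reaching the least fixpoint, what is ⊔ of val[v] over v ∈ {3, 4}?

0

Trace (6 dequeues):
  [1] u=0 | in 0 | out 0 | prev ⊥ | push {}
  [2] u=1 | in 0 | out 0 | prev ⊥ | push {}
  [3] u=2 | in ⊥ | out + | ==
  [4] u=3 | in 0 | out 0 | prev ⊥ | push {0}
  [5] u=4 | in ⊥ | out 0 | ==
  [6] u=0 | in 0 | out 0 | ==

Converged values:
  [0] 0
  [1] 0
  [2] +
  [3] 0
  [4] 0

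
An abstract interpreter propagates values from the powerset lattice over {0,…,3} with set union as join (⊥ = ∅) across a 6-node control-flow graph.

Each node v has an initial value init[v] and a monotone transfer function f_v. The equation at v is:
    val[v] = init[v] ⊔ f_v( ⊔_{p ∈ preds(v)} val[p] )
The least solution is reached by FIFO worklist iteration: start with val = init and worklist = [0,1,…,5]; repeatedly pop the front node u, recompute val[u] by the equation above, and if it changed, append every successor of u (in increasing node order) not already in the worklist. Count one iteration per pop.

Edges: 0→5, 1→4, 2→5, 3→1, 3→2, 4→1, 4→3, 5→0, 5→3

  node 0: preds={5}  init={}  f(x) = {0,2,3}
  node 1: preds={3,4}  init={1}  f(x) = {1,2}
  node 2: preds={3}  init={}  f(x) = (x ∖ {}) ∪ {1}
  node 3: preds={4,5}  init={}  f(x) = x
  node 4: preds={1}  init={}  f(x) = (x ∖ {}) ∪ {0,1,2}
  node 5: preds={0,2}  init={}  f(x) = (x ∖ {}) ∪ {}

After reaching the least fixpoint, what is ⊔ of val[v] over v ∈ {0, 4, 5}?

Worklist (12 pops):
  #1 pop 0: in={} → {0,2,3} (was {}); enqueue []
  #2 pop 1: in={} → {1,2} (was {1}); enqueue []
  #3 pop 2: in={} → {1} (was {}); enqueue []
  #4 pop 3: in={} → {} (no change)
  #5 pop 4: in={1,2} → {0,1,2} (was {}); enqueue [1,3]
  #6 pop 5: in={0,1,2,3} → {0,1,2,3} (was {}); enqueue [0]
  #7 pop 1: in={0,1,2} → {1,2} (no change)
  #8 pop 3: in={0,1,2,3} → {0,1,2,3} (was {}); enqueue [1,2]
  #9 pop 0: in={0,1,2,3} → {0,2,3} (no change)
  #10 pop 1: in={0,1,2,3} → {1,2} (no change)
  #11 pop 2: in={0,1,2,3} → {0,1,2,3} (was {1}); enqueue [5]
  #12 pop 5: in={0,1,2,3} → {0,1,2,3} (no change)

Fixpoint:
  val[0] = {0,2,3}
  val[1] = {1,2}
  val[2] = {0,1,2,3}
  val[3] = {0,1,2,3}
  val[4] = {0,1,2}
  val[5] = {0,1,2,3}

{0,1,2,3}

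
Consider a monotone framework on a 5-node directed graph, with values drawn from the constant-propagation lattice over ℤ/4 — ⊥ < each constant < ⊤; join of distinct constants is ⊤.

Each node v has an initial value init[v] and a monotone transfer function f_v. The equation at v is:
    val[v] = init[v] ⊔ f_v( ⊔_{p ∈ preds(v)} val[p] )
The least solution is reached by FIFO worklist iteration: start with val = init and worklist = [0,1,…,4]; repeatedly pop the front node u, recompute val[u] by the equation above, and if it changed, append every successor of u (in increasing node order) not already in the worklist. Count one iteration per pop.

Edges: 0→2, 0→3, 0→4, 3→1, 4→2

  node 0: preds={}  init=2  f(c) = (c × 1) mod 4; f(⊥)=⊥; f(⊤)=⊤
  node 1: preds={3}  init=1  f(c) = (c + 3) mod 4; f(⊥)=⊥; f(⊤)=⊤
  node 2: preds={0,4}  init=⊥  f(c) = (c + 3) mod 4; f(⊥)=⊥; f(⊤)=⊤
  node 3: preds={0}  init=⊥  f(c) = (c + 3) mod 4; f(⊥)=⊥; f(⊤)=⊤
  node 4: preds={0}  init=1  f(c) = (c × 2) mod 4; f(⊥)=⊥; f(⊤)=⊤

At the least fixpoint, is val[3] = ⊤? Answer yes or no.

Iteration log — 7 steps:
  step 1. node 0  ⊔preds=⊥  new=2  stable
  step 2. node 1  ⊔preds=⊥  new=1  stable
  step 3. node 2  ⊔preds=⊤  new=⊤  old=⊥  +wl: 
  step 4. node 3  ⊔preds=2  new=1  old=⊥  +wl: 1
  step 5. node 4  ⊔preds=2  new=⊤  old=1  +wl: 2
  step 6. node 1  ⊔preds=1  new=⊤  old=1  +wl: 
  step 7. node 2  ⊔preds=⊤  new=⊤  stable

Least fixpoint reached:
  node 0: 2
  node 1: ⊤
  node 2: ⊤
  node 3: 1
  node 4: ⊤

no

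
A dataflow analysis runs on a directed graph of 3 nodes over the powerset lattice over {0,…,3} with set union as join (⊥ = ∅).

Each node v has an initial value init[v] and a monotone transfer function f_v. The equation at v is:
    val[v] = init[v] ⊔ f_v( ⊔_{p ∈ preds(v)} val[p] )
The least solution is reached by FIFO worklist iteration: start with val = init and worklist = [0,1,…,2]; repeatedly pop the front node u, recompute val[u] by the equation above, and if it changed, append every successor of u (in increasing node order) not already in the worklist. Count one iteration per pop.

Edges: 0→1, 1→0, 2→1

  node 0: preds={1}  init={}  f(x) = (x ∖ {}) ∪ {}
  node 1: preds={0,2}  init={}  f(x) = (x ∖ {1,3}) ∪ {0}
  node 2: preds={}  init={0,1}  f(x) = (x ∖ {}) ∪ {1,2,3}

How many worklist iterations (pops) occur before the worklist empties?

7

Worklist (7 pops):
  #1 pop 0: in={} → {} (no change)
  #2 pop 1: in={0,1} → {0} (was {}); enqueue [0]
  #3 pop 2: in={} → {0,1,2,3} (was {0,1}); enqueue [1]
  #4 pop 0: in={0} → {0} (was {}); enqueue []
  #5 pop 1: in={0,1,2,3} → {0,2} (was {0}); enqueue [0]
  #6 pop 0: in={0,2} → {0,2} (was {0}); enqueue [1]
  #7 pop 1: in={0,1,2,3} → {0,2} (no change)

Fixpoint:
  val[0] = {0,2}
  val[1] = {0,2}
  val[2] = {0,1,2,3}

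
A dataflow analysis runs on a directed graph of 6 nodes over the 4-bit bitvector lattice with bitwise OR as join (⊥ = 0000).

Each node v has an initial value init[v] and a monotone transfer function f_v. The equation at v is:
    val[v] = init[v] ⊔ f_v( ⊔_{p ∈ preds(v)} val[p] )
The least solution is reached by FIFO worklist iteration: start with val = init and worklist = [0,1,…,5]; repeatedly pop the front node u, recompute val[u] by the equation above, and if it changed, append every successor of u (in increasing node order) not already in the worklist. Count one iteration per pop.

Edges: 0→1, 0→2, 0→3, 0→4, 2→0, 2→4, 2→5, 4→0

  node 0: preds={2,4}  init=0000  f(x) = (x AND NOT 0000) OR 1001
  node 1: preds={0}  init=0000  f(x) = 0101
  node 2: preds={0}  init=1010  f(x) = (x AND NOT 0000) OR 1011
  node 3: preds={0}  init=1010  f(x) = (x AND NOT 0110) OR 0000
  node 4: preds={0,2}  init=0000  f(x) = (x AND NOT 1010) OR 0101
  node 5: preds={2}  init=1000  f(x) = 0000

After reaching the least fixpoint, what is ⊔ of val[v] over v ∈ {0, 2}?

Trace (13 dequeues):
  [1] u=0 | in 1010 | out 1011 | prev 0000 | push {}
  [2] u=1 | in 1011 | out 0101 | prev 0000 | push {}
  [3] u=2 | in 1011 | out 1011 | prev 1010 | push {0}
  [4] u=3 | in 1011 | out 1011 | prev 1010 | push {}
  [5] u=4 | in 1011 | out 0101 | prev 0000 | push {}
  [6] u=5 | in 1011 | out 1000 | ==
  [7] u=0 | in 1111 | out 1111 | prev 1011 | push {1,2,3,4}
  [8] u=1 | in 1111 | out 0101 | ==
  [9] u=2 | in 1111 | out 1111 | prev 1011 | push {0,5}
  [10] u=3 | in 1111 | out 1011 | ==
  [11] u=4 | in 1111 | out 0101 | ==
  [12] u=0 | in 1111 | out 1111 | ==
  [13] u=5 | in 1111 | out 1000 | ==

Converged values:
  [0] 1111
  [1] 0101
  [2] 1111
  [3] 1011
  [4] 0101
  [5] 1000

1111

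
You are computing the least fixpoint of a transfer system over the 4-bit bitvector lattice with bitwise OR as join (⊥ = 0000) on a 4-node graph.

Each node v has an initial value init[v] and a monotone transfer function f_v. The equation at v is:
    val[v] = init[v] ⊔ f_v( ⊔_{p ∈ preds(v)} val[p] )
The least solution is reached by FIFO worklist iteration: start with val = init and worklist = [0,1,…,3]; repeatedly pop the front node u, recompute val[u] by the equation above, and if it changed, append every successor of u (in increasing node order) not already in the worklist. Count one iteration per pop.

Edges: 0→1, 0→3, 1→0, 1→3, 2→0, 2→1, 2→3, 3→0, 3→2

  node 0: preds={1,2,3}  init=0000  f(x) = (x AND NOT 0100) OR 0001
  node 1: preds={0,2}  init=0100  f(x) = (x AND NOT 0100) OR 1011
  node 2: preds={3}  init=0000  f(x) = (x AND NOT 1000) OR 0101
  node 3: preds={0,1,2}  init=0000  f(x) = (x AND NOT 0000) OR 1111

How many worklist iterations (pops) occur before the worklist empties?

Iteration log — 10 steps:
  step 1. node 0  ⊔preds=0100  new=0001  old=0000  +wl: 
  step 2. node 1  ⊔preds=0001  new=1111  old=0100  +wl: 0
  step 3. node 2  ⊔preds=0000  new=0101  old=0000  +wl: 1
  step 4. node 3  ⊔preds=1111  new=1111  old=0000  +wl: 2
  step 5. node 0  ⊔preds=1111  new=1011  old=0001  +wl: 3
  step 6. node 1  ⊔preds=1111  new=1111  stable
  step 7. node 2  ⊔preds=1111  new=0111  old=0101  +wl: 0,1
  step 8. node 3  ⊔preds=1111  new=1111  stable
  step 9. node 0  ⊔preds=1111  new=1011  stable
  step 10. node 1  ⊔preds=1111  new=1111  stable

Least fixpoint reached:
  node 0: 1011
  node 1: 1111
  node 2: 0111
  node 3: 1111

10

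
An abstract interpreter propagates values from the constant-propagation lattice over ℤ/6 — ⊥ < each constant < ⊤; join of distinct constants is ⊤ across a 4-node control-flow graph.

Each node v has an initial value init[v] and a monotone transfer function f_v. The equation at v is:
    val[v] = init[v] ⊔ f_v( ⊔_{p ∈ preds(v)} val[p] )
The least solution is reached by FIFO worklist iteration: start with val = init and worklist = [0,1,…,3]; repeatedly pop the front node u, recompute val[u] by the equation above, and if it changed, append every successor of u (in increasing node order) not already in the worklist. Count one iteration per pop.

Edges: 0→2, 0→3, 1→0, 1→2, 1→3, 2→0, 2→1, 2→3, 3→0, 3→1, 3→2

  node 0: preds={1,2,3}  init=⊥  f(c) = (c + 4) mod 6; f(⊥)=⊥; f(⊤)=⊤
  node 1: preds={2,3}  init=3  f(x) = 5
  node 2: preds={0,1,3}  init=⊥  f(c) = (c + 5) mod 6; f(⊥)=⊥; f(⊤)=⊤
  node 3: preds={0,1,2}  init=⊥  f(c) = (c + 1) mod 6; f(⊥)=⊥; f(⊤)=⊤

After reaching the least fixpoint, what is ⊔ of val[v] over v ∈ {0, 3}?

Worklist (8 pops):
  #1 pop 0: in=3 → 1 (was ⊥); enqueue []
  #2 pop 1: in=⊥ → ⊤ (was 3); enqueue [0]
  #3 pop 2: in=⊤ → ⊤ (was ⊥); enqueue [1]
  #4 pop 3: in=⊤ → ⊤ (was ⊥); enqueue [2]
  #5 pop 0: in=⊤ → ⊤ (was 1); enqueue [3]
  #6 pop 1: in=⊤ → ⊤ (no change)
  #7 pop 2: in=⊤ → ⊤ (no change)
  #8 pop 3: in=⊤ → ⊤ (no change)

Fixpoint:
  val[0] = ⊤
  val[1] = ⊤
  val[2] = ⊤
  val[3] = ⊤

⊤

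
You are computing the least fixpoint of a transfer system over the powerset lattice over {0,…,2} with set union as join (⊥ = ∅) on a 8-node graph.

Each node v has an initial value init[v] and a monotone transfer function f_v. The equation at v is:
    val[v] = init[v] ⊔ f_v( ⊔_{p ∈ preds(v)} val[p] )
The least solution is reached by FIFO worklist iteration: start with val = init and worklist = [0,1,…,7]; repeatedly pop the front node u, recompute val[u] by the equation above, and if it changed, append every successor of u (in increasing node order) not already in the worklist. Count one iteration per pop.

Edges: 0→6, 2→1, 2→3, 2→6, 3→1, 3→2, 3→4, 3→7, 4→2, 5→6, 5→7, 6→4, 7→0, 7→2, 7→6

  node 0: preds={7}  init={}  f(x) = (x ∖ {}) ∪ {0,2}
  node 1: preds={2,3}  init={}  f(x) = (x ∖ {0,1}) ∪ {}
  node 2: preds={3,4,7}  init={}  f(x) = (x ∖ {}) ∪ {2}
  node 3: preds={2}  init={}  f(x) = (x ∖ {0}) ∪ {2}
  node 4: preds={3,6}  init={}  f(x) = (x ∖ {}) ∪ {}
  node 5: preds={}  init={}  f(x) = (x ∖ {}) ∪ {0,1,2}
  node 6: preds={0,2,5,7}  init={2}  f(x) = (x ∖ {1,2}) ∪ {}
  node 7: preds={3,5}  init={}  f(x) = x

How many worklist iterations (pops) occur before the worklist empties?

Worklist (20 pops):
  #1 pop 0: in={} → {0,2} (was {}); enqueue []
  #2 pop 1: in={} → {} (no change)
  #3 pop 2: in={} → {2} (was {}); enqueue [1]
  #4 pop 3: in={2} → {2} (was {}); enqueue [2]
  #5 pop 4: in={2} → {2} (was {}); enqueue []
  #6 pop 5: in={} → {0,1,2} (was {}); enqueue []
  #7 pop 6: in={0,1,2} → {0,2} (was {2}); enqueue [4]
  #8 pop 7: in={0,1,2} → {0,1,2} (was {}); enqueue [0,6]
  #9 pop 1: in={2} → {2} (was {}); enqueue []
  #10 pop 2: in={0,1,2} → {0,1,2} (was {2}); enqueue [1,3]
  #11 pop 4: in={0,2} → {0,2} (was {2}); enqueue [2]
  #12 pop 0: in={0,1,2} → {0,1,2} (was {0,2}); enqueue []
  #13 pop 6: in={0,1,2} → {0,2} (no change)
  #14 pop 1: in={0,1,2} → {2} (no change)
  #15 pop 3: in={0,1,2} → {1,2} (was {2}); enqueue [1,4,7]
  #16 pop 2: in={0,1,2} → {0,1,2} (no change)
  #17 pop 1: in={0,1,2} → {2} (no change)
  #18 pop 4: in={0,1,2} → {0,1,2} (was {0,2}); enqueue [2]
  #19 pop 7: in={0,1,2} → {0,1,2} (no change)
  #20 pop 2: in={0,1,2} → {0,1,2} (no change)

Fixpoint:
  val[0] = {0,1,2}
  val[1] = {2}
  val[2] = {0,1,2}
  val[3] = {1,2}
  val[4] = {0,1,2}
  val[5] = {0,1,2}
  val[6] = {0,2}
  val[7] = {0,1,2}

20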